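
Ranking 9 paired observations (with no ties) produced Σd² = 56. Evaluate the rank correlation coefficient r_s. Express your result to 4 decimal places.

0.5333

ρ = 1 − 6Σd² / [n(n²−1)] = 1 − 6×56 / (9×80)
  = 1 − 336/720 = 1 − 0.46667 ≈ 0.5333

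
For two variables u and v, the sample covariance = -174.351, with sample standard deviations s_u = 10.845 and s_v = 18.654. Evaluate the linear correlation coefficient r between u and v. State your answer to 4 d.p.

-0.8618

r = Cov(u,v) / (s_u · s_v) = -174.351 / (10.845 × 18.654)
  = -174.351 / 202.3026 ≈ -0.8618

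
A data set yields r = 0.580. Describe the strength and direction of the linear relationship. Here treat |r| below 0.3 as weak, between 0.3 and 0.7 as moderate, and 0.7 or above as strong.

r = 0.580 > 0 so the relationship is positive.
|r| = 0.580, which falls in the moderate range.

moderate positive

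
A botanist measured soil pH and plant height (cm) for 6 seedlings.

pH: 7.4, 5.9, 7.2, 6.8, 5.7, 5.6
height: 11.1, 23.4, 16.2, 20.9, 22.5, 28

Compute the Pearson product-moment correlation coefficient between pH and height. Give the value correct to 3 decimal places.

-0.911

n = 6, Σx = 38.6, Σy = 122.1, Σx² = 251.5, Σy² = 2660.27, Σxy = 764.01
nΣxy − ΣxΣy = 4584.06 − 4713.06 = -129
nΣx² − (Σx)² = 1509 − 1489.96 = 19.04; nΣy² − (Σy)² = 15961.62 − 14908.41 = 1053.21
r = -129 / √(19.04 × 1053.21) = -129 / 141.6090 ≈ -0.911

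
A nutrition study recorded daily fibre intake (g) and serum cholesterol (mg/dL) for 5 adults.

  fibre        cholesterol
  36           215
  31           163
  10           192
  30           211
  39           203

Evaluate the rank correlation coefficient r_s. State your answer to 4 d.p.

0.3000

Rank fibre: 4, 3, 1, 2, 5
Rank cholesterol: 5, 1, 2, 4, 3
d = rank(fibre) − rank(cholesterol): -1, 2, -1, -2, 2; Σd² = 14
ρ = 1 − 6Σd² / [n(n²−1)] = 1 − 6×14 / (5×24) = 1 − 84/120 ≈ 0.3000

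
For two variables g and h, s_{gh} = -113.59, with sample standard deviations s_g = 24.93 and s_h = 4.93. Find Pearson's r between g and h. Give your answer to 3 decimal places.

-0.924

r = Cov(g,h) / (s_g · s_h) = -113.59 / (24.93 × 4.93)
  = -113.59 / 122.9049 ≈ -0.924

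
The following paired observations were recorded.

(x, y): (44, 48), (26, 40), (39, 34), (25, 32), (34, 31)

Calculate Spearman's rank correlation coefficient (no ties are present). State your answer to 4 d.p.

0.5000

Rank x: 5, 2, 4, 1, 3
Rank y: 5, 4, 3, 2, 1
d = rank(x) − rank(y): 0, -2, 1, -1, 2; Σd² = 10
ρ = 1 − 6Σd² / [n(n²−1)] = 1 − 6×10 / (5×24) = 1 − 60/120 ≈ 0.5000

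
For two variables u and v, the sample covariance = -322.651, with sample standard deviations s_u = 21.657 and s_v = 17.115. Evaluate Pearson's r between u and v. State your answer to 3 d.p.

-0.870

r = Cov(u,v) / (s_u · s_v) = -322.651 / (21.657 × 17.115)
  = -322.651 / 370.6596 ≈ -0.870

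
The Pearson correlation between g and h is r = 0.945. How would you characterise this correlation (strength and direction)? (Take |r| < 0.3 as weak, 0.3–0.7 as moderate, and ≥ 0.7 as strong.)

strong positive

r = 0.945 > 0 so the relationship is positive.
|r| = 0.945, which falls in the strong range.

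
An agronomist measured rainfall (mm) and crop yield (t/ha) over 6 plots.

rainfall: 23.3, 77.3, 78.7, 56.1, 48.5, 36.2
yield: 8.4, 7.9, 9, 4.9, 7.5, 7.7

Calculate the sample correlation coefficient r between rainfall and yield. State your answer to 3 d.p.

n = 6, Σx = 320.1, Σy = 45.4, Σx² = 19521.77, Σy² = 353.52, Σxy = 2432.07
nΣxy − ΣxΣy = 14592.42 − 14532.54 = 59.88
nΣx² − (Σx)² = 117130.62 − 102464.01 = 14666.61; nΣy² − (Σy)² = 2121.12 − 2061.16 = 59.96
r = 59.88 / √(14666.61 × 59.96) = 59.88 / 937.7686 ≈ 0.064

0.064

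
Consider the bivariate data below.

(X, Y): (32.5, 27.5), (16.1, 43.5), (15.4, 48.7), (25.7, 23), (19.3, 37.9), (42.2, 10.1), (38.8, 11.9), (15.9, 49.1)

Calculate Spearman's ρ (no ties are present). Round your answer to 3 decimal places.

-0.952

Rank X: 6, 3, 1, 5, 4, 8, 7, 2
Rank Y: 4, 6, 7, 3, 5, 1, 2, 8
d = rank(X) − rank(Y): 2, -3, -6, 2, -1, 7, 5, -6; Σd² = 164
ρ = 1 − 6Σd² / [n(n²−1)] = 1 − 6×164 / (8×63) = 1 − 984/504 ≈ -0.952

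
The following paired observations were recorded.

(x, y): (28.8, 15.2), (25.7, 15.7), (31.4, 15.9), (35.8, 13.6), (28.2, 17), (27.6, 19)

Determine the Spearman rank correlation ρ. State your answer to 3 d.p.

-0.543

Rank x: 4, 1, 5, 6, 3, 2
Rank y: 2, 3, 4, 1, 5, 6
d = rank(x) − rank(y): 2, -2, 1, 5, -2, -4; Σd² = 54
ρ = 1 − 6Σd² / [n(n²−1)] = 1 − 6×54 / (6×35) = 1 − 324/210 ≈ -0.543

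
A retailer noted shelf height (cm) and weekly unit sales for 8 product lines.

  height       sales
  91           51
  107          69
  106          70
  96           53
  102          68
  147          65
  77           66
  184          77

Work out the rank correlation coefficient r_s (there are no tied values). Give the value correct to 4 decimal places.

0.6190

Rank height: 2, 6, 5, 3, 4, 7, 1, 8
Rank sales: 1, 6, 7, 2, 5, 3, 4, 8
d = rank(height) − rank(sales): 1, 0, -2, 1, -1, 4, -3, 0; Σd² = 32
ρ = 1 − 6Σd² / [n(n²−1)] = 1 − 6×32 / (8×63) = 1 − 192/504 ≈ 0.6190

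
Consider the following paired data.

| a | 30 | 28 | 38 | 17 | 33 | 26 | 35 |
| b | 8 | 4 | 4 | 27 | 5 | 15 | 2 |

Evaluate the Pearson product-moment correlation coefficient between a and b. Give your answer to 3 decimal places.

n = 7, Σa = 207, Σb = 65, Σa² = 6407, Σb² = 1079, Σab = 1588
nΣab − ΣaΣb = 11116 − 13455 = -2339
nΣa² − (Σa)² = 44849 − 42849 = 2000; nΣb² − (Σb)² = 7553 − 4225 = 3328
r = -2339 / √(2000 × 3328) = -2339 / 2579.9225 ≈ -0.907

-0.907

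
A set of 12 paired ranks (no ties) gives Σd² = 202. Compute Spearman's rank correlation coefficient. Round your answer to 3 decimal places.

0.294

ρ = 1 − 6Σd² / [n(n²−1)] = 1 − 6×202 / (12×143)
  = 1 − 1212/1716 = 1 − 0.7063 ≈ 0.294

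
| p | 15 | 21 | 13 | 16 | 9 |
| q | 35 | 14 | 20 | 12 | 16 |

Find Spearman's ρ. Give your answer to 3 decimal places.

-0.500

Rank p: 3, 5, 2, 4, 1
Rank q: 5, 2, 4, 1, 3
d = rank(p) − rank(q): -2, 3, -2, 3, -2; Σd² = 30
ρ = 1 − 6Σd² / [n(n²−1)] = 1 − 6×30 / (5×24) = 1 − 180/120 ≈ -0.500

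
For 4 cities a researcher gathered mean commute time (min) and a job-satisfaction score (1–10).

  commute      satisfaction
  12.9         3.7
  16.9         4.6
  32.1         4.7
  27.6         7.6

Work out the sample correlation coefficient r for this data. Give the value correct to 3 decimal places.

n = 4, Σx = 89.5, Σy = 20.6, Σx² = 2244.19, Σy² = 114.7, Σxy = 486.1
nΣxy − ΣxΣy = 1944.4 − 1843.7 = 100.7
nΣx² − (Σx)² = 8976.76 − 8010.25 = 966.51; nΣy² − (Σy)² = 458.8 − 424.36 = 34.44
r = 100.7 / √(966.51 × 34.44) = 100.7 / 182.4462 ≈ 0.552

0.552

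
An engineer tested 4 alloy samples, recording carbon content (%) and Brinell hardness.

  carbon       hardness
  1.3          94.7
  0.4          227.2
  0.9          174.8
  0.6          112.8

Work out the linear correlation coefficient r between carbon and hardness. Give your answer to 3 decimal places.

-0.684

n = 4, Σx = 3.2, Σy = 609.5, Σx² = 3.02, Σy² = 103866.81, Σxy = 438.99
nΣxy − ΣxΣy = 1755.96 − 1950.4 = -194.44
nΣx² − (Σx)² = 12.08 − 10.24 = 1.84; nΣy² − (Σy)² = 415467.24 − 371490.25 = 43976.99
r = -194.44 / √(1.84 × 43976.99) = -194.44 / 284.4603 ≈ -0.684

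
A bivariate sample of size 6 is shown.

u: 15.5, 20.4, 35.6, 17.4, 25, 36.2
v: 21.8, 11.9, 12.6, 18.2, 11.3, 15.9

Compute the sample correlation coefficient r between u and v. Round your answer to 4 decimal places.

-0.4817

n = 6, Σu = 150.1, Σv = 91.7, Σu² = 4161.97, Σv² = 1487.35, Σuv = 2203.98
nΣuv − ΣuΣv = 13223.88 − 13764.17 = -540.29
nΣu² − (Σu)² = 24971.82 − 22530.01 = 2441.81; nΣv² − (Σv)² = 8924.1 − 8408.89 = 515.21
r = -540.29 / √(2441.81 × 515.21) = -540.29 / 1121.6260 ≈ -0.4817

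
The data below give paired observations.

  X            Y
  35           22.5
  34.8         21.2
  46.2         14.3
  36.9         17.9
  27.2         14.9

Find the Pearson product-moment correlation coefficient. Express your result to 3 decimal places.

n = 5, ΣX = 180.1, ΣY = 90.8, ΣX² = 6671.93, ΣY² = 1702.6, ΣXY = 3251.71
nΣXY − ΣXΣY = 16258.55 − 16353.08 = -94.53
nΣX² − (ΣX)² = 33359.65 − 32436.01 = 923.64; nΣY² − (ΣY)² = 8513 − 8244.64 = 268.36
r = -94.53 / √(923.64 × 268.36) = -94.53 / 497.8635 ≈ -0.190

-0.190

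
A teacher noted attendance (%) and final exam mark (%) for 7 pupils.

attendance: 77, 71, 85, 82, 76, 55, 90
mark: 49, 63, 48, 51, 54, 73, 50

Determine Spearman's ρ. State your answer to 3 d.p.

-0.821

Rank attendance: 4, 2, 6, 5, 3, 1, 7
Rank mark: 2, 6, 1, 4, 5, 7, 3
d = rank(attendance) − rank(mark): 2, -4, 5, 1, -2, -6, 4; Σd² = 102
ρ = 1 − 6Σd² / [n(n²−1)] = 1 − 6×102 / (7×48) = 1 − 612/336 ≈ -0.821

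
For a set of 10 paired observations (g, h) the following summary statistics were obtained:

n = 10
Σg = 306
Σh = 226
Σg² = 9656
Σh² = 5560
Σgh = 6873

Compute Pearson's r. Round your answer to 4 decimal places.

r = (nΣgh − ΣgΣh) / √[(nΣg² − (Σg)²)(nΣh² − (Σh)²)]
Numerator: 10×6873 − 306×226 = -426
Denominator: √[(96560 − 93636)(55600 − 51076)] = √[2924 × 4524] = 3637.0560
r = -426 / 3637.0560 ≈ -0.1171

-0.1171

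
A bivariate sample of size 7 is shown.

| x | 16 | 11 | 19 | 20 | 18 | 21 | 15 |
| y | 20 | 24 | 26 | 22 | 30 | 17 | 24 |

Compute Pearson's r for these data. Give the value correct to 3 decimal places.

-0.223

n = 7, Σx = 120, Σy = 163, Σx² = 2128, Σy² = 3901, Σxy = 2775
nΣxy − ΣxΣy = 19425 − 19560 = -135
nΣx² − (Σx)² = 14896 − 14400 = 496; nΣy² − (Σy)² = 27307 − 26569 = 738
r = -135 / √(496 × 738) = -135 / 605.0190 ≈ -0.223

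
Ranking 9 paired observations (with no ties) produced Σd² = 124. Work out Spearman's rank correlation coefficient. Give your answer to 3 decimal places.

ρ = 1 − 6Σd² / [n(n²−1)] = 1 − 6×124 / (9×80)
  = 1 − 744/720 = 1 − 1.0333 ≈ -0.033

-0.033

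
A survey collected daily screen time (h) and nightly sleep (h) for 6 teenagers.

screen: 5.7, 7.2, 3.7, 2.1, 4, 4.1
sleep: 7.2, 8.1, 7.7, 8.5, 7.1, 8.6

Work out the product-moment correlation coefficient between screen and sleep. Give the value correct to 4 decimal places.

-0.2597

n = 6, Σx = 26.8, Σy = 47.2, Σx² = 135.24, Σy² = 373.36, Σxy = 209.36
nΣxy − ΣxΣy = 1256.16 − 1264.96 = -8.8
nΣx² − (Σx)² = 811.44 − 718.24 = 93.2; nΣy² − (Σy)² = 2240.16 − 2227.84 = 12.32
r = -8.8 / √(93.2 × 12.32) = -8.8 / 33.8855 ≈ -0.2597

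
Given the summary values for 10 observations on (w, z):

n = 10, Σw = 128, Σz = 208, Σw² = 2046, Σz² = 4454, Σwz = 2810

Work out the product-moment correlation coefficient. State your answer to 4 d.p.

0.6472

r = (nΣwz − ΣwΣz) / √[(nΣw² − (Σw)²)(nΣz² − (Σz)²)]
Numerator: 10×2810 − 128×208 = 1476
Denominator: √[(20460 − 16384)(44540 − 43264)] = √[4076 × 1276] = 2280.5648
r = 1476 / 2280.5648 ≈ 0.6472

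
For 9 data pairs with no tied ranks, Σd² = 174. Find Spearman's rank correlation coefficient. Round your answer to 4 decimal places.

ρ = 1 − 6Σd² / [n(n²−1)] = 1 − 6×174 / (9×80)
  = 1 − 1044/720 = 1 − 1.45000 ≈ -0.4500

-0.4500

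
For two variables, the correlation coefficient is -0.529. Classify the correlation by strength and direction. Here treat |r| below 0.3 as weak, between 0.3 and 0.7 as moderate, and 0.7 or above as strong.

moderate negative

r = -0.529 < 0 so the relationship is negative.
|r| = 0.529, which falls in the moderate range.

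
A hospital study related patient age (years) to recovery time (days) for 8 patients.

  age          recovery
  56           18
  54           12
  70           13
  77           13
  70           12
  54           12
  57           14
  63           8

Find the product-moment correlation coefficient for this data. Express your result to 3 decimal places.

-0.181

n = 8, Σx = 501, Σy = 102, Σx² = 31915, Σy² = 1354, Σxy = 6357
nΣxy − ΣxΣy = 50856 − 51102 = -246
nΣx² − (Σx)² = 255320 − 251001 = 4319; nΣy² − (Σy)² = 10832 − 10404 = 428
r = -246 / √(4319 × 428) = -246 / 1359.6073 ≈ -0.181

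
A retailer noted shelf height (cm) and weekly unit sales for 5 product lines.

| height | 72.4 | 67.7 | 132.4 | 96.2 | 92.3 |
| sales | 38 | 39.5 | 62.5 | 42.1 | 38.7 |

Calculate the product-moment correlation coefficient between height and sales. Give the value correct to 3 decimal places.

n = 5, Σx = 461, Σy = 220.8, Σx² = 45128.54, Σy² = 10180.6, Σxy = 21322.38
nΣxy − ΣxΣy = 106611.9 − 101788.8 = 4823.1
nΣx² − (Σx)² = 225642.7 − 212521 = 13121.7; nΣy² − (Σy)² = 50903 − 48752.64 = 2150.36
r = 4823.1 / √(13121.7 × 2150.36) = 4823.1 / 5311.9091 ≈ 0.908

0.908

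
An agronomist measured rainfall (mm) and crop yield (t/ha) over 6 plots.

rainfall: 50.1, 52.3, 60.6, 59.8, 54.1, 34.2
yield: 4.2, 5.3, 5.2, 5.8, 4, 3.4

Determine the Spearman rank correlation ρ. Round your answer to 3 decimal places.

0.600

Rank rainfall: 2, 3, 6, 5, 4, 1
Rank yield: 3, 5, 4, 6, 2, 1
d = rank(rainfall) − rank(yield): -1, -2, 2, -1, 2, 0; Σd² = 14
ρ = 1 − 6Σd² / [n(n²−1)] = 1 − 6×14 / (6×35) = 1 − 84/210 ≈ 0.600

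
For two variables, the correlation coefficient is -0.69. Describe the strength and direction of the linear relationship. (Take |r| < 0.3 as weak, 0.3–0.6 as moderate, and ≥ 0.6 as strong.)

strong negative

r = -0.69 < 0 so the relationship is negative.
|r| = 0.69, which falls in the strong range.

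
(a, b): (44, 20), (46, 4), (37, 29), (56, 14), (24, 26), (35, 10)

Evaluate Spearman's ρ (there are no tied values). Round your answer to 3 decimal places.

Rank a: 4, 5, 3, 6, 1, 2
Rank b: 4, 1, 6, 3, 5, 2
d = rank(a) − rank(b): 0, 4, -3, 3, -4, 0; Σd² = 50
ρ = 1 − 6Σd² / [n(n²−1)] = 1 − 6×50 / (6×35) = 1 − 300/210 ≈ -0.429

-0.429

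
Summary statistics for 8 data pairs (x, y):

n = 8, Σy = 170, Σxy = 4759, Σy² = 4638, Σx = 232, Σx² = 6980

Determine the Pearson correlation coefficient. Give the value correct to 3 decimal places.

-0.336

r = (nΣxy − ΣxΣy) / √[(nΣx² − (Σx)²)(nΣy² − (Σy)²)]
Numerator: 8×4759 − 232×170 = -1368
Denominator: √[(55840 − 53824)(37104 − 28900)] = √[2016 × 8204] = 4066.8494
r = -1368 / 4066.8494 ≈ -0.336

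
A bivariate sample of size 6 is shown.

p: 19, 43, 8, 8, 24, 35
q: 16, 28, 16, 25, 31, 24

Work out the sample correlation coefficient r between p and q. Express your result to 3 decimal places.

0.508

n = 6, Σp = 137, Σq = 140, Σp² = 4139, Σq² = 3458, Σpq = 3420
nΣpq − ΣpΣq = 20520 − 19180 = 1340
nΣp² − (Σp)² = 24834 − 18769 = 6065; nΣq² − (Σq)² = 20748 − 19600 = 1148
r = 1340 / √(6065 × 1148) = 1340 / 2638.6777 ≈ 0.508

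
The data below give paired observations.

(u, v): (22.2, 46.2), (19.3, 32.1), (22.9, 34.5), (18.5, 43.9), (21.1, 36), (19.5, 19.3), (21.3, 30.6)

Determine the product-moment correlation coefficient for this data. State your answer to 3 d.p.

n = 7, Σu = 144.8, Σv = 242.6, Σu² = 3011.14, Σv² = 8887.16, Σuv = 5035.1
nΣuv − ΣuΣv = 35245.7 − 35128.48 = 117.22
nΣu² − (Σu)² = 21077.98 − 20967.04 = 110.94; nΣv² − (Σv)² = 62210.12 − 58854.76 = 3355.36
r = 117.22 / √(110.94 × 3355.36) = 117.22 / 610.1177 ≈ 0.192

0.192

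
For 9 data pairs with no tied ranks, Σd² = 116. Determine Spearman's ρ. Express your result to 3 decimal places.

0.033

ρ = 1 − 6Σd² / [n(n²−1)] = 1 − 6×116 / (9×80)
  = 1 − 696/720 = 1 − 0.9667 ≈ 0.033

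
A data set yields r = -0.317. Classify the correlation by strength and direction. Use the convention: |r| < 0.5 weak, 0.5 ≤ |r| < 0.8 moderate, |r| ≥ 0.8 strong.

r = -0.317 < 0 so the relationship is negative.
|r| = 0.317, which falls in the weak range.

weak negative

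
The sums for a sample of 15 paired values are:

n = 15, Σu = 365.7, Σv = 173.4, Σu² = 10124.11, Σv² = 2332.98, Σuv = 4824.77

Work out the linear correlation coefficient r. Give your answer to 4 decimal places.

0.9480

r = (nΣuv − ΣuΣv) / √[(nΣu² − (Σu)²)(nΣv² − (Σv)²)]
Numerator: 15×4824.77 − 365.7×173.4 = 8959.17
Denominator: √[(151861.65 − 133736.49)(34994.7 − 30067.56)] = √[18125.16 × 4927.14] = 9450.1429
r = 8959.17 / 9450.1429 ≈ 0.9480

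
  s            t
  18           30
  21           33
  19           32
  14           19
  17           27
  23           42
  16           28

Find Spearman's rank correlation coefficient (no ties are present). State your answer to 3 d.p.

0.964

Rank s: 4, 6, 5, 1, 3, 7, 2
Rank t: 4, 6, 5, 1, 2, 7, 3
d = rank(s) − rank(t): 0, 0, 0, 0, 1, 0, -1; Σd² = 2
ρ = 1 − 6Σd² / [n(n²−1)] = 1 − 6×2 / (7×48) = 1 − 12/336 ≈ 0.964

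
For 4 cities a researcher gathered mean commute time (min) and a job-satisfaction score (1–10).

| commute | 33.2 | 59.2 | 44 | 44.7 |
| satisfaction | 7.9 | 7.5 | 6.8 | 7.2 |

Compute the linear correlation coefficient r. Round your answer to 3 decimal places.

-0.253

n = 4, Σx = 181.1, Σy = 29.4, Σx² = 8540.97, Σy² = 216.74, Σxy = 1327.32
nΣxy − ΣxΣy = 5309.28 − 5324.34 = -15.06
nΣx² − (Σx)² = 34163.88 − 32797.21 = 1366.67; nΣy² − (Σy)² = 866.96 − 864.36 = 2.6
r = -15.06 / √(1366.67 × 2.6) = -15.06 / 59.6099 ≈ -0.253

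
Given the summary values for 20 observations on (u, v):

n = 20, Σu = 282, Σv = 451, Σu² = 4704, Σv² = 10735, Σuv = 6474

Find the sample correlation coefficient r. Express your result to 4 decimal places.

0.1792

r = (nΣuv − ΣuΣv) / √[(nΣu² − (Σu)²)(nΣv² − (Σv)²)]
Numerator: 20×6474 − 282×451 = 2298
Denominator: √[(94080 − 79524)(214700 − 203401)] = √[14556 × 11299] = 12824.5173
r = 2298 / 12824.5173 ≈ 0.1792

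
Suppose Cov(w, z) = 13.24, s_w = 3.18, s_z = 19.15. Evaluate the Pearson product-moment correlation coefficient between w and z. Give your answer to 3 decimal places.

r = Cov(w,z) / (s_w · s_z) = 13.24 / (3.18 × 19.15)
  = 13.24 / 60.8970 ≈ 0.217

0.217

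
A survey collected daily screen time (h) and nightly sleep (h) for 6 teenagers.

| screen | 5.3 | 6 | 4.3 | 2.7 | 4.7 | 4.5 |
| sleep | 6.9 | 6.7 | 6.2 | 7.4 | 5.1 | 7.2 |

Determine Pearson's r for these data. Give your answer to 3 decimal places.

n = 6, Σx = 27.5, Σy = 39.5, Σx² = 132.21, Σy² = 263.55, Σxy = 179.78
nΣxy − ΣxΣy = 1078.68 − 1086.25 = -7.57
nΣx² − (Σx)² = 793.26 − 756.25 = 37.01; nΣy² − (Σy)² = 1581.3 − 1560.25 = 21.05
r = -7.57 / √(37.01 × 21.05) = -7.57 / 27.9117 ≈ -0.271

-0.271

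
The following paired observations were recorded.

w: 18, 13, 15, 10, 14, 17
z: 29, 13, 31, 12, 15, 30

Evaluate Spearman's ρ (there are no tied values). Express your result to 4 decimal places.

0.7714

Rank w: 6, 2, 4, 1, 3, 5
Rank z: 4, 2, 6, 1, 3, 5
d = rank(w) − rank(z): 2, 0, -2, 0, 0, 0; Σd² = 8
ρ = 1 − 6Σd² / [n(n²−1)] = 1 − 6×8 / (6×35) = 1 − 48/210 ≈ 0.7714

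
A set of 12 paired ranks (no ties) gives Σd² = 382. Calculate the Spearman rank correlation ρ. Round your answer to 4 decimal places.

ρ = 1 − 6Σd² / [n(n²−1)] = 1 − 6×382 / (12×143)
  = 1 − 2292/1716 = 1 − 1.33566 ≈ -0.3357

-0.3357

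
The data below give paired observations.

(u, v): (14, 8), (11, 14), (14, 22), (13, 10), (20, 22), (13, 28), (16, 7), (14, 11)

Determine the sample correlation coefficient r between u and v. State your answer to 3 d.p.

n = 8, Σu = 115, Σv = 122, Σu² = 1703, Σv² = 2282, Σuv = 1774
nΣuv − ΣuΣv = 14192 − 14030 = 162
nΣu² − (Σu)² = 13624 − 13225 = 399; nΣv² − (Σv)² = 18256 − 14884 = 3372
r = 162 / √(399 × 3372) = 162 / 1159.9259 ≈ 0.140

0.140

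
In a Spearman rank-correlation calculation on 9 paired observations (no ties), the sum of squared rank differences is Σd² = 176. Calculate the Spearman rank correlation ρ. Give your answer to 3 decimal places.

ρ = 1 − 6Σd² / [n(n²−1)] = 1 − 6×176 / (9×80)
  = 1 − 1056/720 = 1 − 1.4667 ≈ -0.467

-0.467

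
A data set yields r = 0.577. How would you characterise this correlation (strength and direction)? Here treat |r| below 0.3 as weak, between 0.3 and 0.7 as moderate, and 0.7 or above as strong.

r = 0.577 > 0 so the relationship is positive.
|r| = 0.577, which falls in the moderate range.

moderate positive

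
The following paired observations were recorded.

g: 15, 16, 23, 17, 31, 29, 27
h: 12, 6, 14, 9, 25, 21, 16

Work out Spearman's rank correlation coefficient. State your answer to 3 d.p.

Rank g: 1, 2, 4, 3, 7, 6, 5
Rank h: 3, 1, 4, 2, 7, 6, 5
d = rank(g) − rank(h): -2, 1, 0, 1, 0, 0, 0; Σd² = 6
ρ = 1 − 6Σd² / [n(n²−1)] = 1 − 6×6 / (7×48) = 1 − 36/336 ≈ 0.893

0.893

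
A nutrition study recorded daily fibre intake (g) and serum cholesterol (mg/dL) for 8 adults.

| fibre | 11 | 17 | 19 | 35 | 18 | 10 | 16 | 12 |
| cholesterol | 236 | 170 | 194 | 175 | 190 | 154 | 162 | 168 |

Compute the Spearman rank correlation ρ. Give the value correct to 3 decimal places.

0.405

Rank fibre: 2, 5, 7, 8, 6, 1, 4, 3
Rank cholesterol: 8, 4, 7, 5, 6, 1, 2, 3
d = rank(fibre) − rank(cholesterol): -6, 1, 0, 3, 0, 0, 2, 0; Σd² = 50
ρ = 1 − 6Σd² / [n(n²−1)] = 1 − 6×50 / (8×63) = 1 − 300/504 ≈ 0.405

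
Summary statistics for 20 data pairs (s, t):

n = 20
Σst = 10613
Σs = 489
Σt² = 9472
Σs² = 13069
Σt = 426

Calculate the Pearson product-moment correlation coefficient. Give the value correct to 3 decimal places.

0.296

r = (nΣst − ΣsΣt) / √[(nΣs² − (Σs)²)(nΣt² − (Σt)²)]
Numerator: 20×10613 − 489×426 = 3946
Denominator: √[(261380 − 239121)(189440 − 181476)] = √[22259 × 7964] = 13314.3034
r = 3946 / 13314.3034 ≈ 0.296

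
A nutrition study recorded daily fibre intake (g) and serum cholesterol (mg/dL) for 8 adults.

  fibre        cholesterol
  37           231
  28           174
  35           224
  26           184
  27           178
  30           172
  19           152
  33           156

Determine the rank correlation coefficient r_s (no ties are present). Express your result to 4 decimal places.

0.5238

Rank fibre: 8, 4, 7, 2, 3, 5, 1, 6
Rank cholesterol: 8, 4, 7, 6, 5, 3, 1, 2
d = rank(fibre) − rank(cholesterol): 0, 0, 0, -4, -2, 2, 0, 4; Σd² = 40
ρ = 1 − 6Σd² / [n(n²−1)] = 1 − 6×40 / (8×63) = 1 − 240/504 ≈ 0.5238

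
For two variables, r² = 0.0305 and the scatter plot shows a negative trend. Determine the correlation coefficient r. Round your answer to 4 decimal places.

|r| = √0.0305 = 0.1746
The association is negative, so r = −0.1746.

-0.1746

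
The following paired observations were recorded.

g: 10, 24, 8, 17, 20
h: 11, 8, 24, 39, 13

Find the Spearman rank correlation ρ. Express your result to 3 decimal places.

-0.500

Rank g: 2, 5, 1, 3, 4
Rank h: 2, 1, 4, 5, 3
d = rank(g) − rank(h): 0, 4, -3, -2, 1; Σd² = 30
ρ = 1 − 6Σd² / [n(n²−1)] = 1 − 6×30 / (5×24) = 1 − 180/120 ≈ -0.500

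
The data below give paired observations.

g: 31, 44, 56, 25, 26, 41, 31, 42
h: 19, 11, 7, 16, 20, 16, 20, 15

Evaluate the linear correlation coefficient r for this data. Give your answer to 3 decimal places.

-0.876

n = 8, Σg = 296, Σh = 124, Σg² = 11740, Σh² = 2068, Σgh = 4291
nΣgh − ΣgΣh = 34328 − 36704 = -2376
nΣg² − (Σg)² = 93920 − 87616 = 6304; nΣh² − (Σh)² = 16544 − 15376 = 1168
r = -2376 / √(6304 × 1168) = -2376 / 2713.4981 ≈ -0.876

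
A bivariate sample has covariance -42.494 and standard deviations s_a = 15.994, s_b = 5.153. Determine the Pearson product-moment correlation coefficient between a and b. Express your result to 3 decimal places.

-0.516

r = Cov(a,b) / (s_a · s_b) = -42.494 / (15.994 × 5.153)
  = -42.494 / 82.4171 ≈ -0.516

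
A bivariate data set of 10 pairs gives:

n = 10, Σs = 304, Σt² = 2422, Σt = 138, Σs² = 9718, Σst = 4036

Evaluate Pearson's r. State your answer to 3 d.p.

-0.321

r = (nΣst − ΣsΣt) / √[(nΣs² − (Σs)²)(nΣt² − (Σt)²)]
Numerator: 10×4036 − 304×138 = -1592
Denominator: √[(97180 − 92416)(24220 − 19044)] = √[4764 × 5176] = 4965.7289
r = -1592 / 4965.7289 ≈ -0.321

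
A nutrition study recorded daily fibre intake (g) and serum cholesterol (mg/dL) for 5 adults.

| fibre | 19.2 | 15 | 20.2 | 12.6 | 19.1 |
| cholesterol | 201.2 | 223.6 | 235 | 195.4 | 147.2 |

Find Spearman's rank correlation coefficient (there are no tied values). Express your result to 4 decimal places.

Rank fibre: 4, 2, 5, 1, 3
Rank cholesterol: 3, 4, 5, 2, 1
d = rank(fibre) − rank(cholesterol): 1, -2, 0, -1, 2; Σd² = 10
ρ = 1 − 6Σd² / [n(n²−1)] = 1 − 6×10 / (5×24) = 1 − 60/120 ≈ 0.5000

0.5000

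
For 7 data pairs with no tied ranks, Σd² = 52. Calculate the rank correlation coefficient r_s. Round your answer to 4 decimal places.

0.0714

ρ = 1 − 6Σd² / [n(n²−1)] = 1 − 6×52 / (7×48)
  = 1 − 312/336 = 1 − 0.92857 ≈ 0.0714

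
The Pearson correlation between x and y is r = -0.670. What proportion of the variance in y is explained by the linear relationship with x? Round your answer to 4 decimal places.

r² = (-0.670)² = 0.4489

0.4489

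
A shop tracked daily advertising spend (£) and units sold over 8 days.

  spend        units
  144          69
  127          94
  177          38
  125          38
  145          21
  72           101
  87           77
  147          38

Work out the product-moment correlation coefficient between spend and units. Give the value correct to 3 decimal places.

n = 8, Σx = 1024, Σy = 476, Σx² = 139206, Σy² = 34500, Σxy = 55952
nΣxy − ΣxΣy = 447616 − 487424 = -39808
nΣx² − (Σx)² = 1113648 − 1048576 = 65072; nΣy² − (Σy)² = 276000 − 226576 = 49424
r = -39808 / √(65072 × 49424) = -39808 / 56710.8325 ≈ -0.702

-0.702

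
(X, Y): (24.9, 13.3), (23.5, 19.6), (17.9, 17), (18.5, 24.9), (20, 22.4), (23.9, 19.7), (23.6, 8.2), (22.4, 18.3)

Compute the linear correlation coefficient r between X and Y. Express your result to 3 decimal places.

-0.537

n = 8, ΣX = 174.7, ΣY = 143.4, ΣX² = 3864.85, ΣY² = 2762.04, ΣXY = 3078.99
nΣXY − ΣXΣY = 24631.92 − 25051.98 = -420.06
nΣX² − (ΣX)² = 30918.8 − 30520.09 = 398.71; nΣY² − (ΣY)² = 22096.32 − 20563.56 = 1532.76
r = -420.06 / √(398.71 × 1532.76) = -420.06 / 781.7460 ≈ -0.537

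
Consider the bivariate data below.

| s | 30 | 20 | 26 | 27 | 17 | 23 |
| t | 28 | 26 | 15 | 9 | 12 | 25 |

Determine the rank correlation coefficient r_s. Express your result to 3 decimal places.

Rank s: 6, 2, 4, 5, 1, 3
Rank t: 6, 5, 3, 1, 2, 4
d = rank(s) − rank(t): 0, -3, 1, 4, -1, -1; Σd² = 28
ρ = 1 − 6Σd² / [n(n²−1)] = 1 − 6×28 / (6×35) = 1 − 168/210 ≈ 0.200

0.200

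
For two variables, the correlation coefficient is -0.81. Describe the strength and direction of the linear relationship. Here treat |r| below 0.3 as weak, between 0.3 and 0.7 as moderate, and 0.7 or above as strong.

r = -0.81 < 0 so the relationship is negative.
|r| = 0.81, which falls in the strong range.

strong negative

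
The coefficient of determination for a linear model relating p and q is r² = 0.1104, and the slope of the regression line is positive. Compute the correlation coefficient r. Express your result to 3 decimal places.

|r| = √0.1104 = 0.332
The association is positive, so r = 0.332.

0.332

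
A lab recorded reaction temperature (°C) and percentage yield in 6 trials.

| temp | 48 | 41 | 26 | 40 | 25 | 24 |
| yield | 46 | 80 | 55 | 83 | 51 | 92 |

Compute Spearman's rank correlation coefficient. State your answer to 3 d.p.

-0.486

Rank temp: 6, 5, 3, 4, 2, 1
Rank yield: 1, 4, 3, 5, 2, 6
d = rank(temp) − rank(yield): 5, 1, 0, -1, 0, -5; Σd² = 52
ρ = 1 − 6Σd² / [n(n²−1)] = 1 − 6×52 / (6×35) = 1 − 312/210 ≈ -0.486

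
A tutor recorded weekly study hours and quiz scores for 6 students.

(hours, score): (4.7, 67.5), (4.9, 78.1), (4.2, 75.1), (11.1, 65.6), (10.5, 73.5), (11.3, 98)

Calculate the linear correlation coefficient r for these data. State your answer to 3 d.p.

n = 6, Σx = 46.7, Σy = 457.8, Σx² = 424.89, Σy² = 35605.48, Σxy = 3622.67
nΣxy − ΣxΣy = 21736.02 − 21379.26 = 356.76
nΣx² − (Σx)² = 2549.34 − 2180.89 = 368.45; nΣy² − (Σy)² = 213632.88 − 209580.84 = 4052.04
r = 356.76 / √(368.45 × 4052.04) = 356.76 / 1221.8732 ≈ 0.292

0.292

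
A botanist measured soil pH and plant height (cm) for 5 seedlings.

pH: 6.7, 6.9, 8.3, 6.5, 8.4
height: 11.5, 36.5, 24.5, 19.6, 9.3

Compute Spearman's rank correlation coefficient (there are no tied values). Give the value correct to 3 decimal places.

-0.200

Rank pH: 2, 3, 4, 1, 5
Rank height: 2, 5, 4, 3, 1
d = rank(pH) − rank(height): 0, -2, 0, -2, 4; Σd² = 24
ρ = 1 − 6Σd² / [n(n²−1)] = 1 − 6×24 / (5×24) = 1 − 144/120 ≈ -0.200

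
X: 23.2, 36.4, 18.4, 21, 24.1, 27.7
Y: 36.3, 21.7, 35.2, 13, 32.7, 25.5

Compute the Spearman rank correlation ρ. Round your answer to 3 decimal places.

-0.314

Rank X: 3, 6, 1, 2, 4, 5
Rank Y: 6, 2, 5, 1, 4, 3
d = rank(X) − rank(Y): -3, 4, -4, 1, 0, 2; Σd² = 46
ρ = 1 − 6Σd² / [n(n²−1)] = 1 − 6×46 / (6×35) = 1 − 276/210 ≈ -0.314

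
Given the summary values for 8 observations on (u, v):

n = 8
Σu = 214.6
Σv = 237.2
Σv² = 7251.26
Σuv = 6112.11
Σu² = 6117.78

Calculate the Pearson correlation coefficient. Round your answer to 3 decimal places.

r = (nΣuv − ΣuΣv) / √[(nΣu² − (Σu)²)(nΣv² − (Σv)²)]
Numerator: 8×6112.11 − 214.6×237.2 = -2006.24
Denominator: √[(48942.24 − 46053.16)(58010.08 − 56263.84)] = √[2889.08 × 1746.24] = 2246.1138
r = -2006.24 / 2246.1138 ≈ -0.893

-0.893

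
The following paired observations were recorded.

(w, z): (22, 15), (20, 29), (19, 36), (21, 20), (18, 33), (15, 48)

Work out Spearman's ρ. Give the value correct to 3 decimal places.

Rank w: 6, 4, 3, 5, 2, 1
Rank z: 1, 3, 5, 2, 4, 6
d = rank(w) − rank(z): 5, 1, -2, 3, -2, -5; Σd² = 68
ρ = 1 − 6Σd² / [n(n²−1)] = 1 − 6×68 / (6×35) = 1 − 408/210 ≈ -0.943

-0.943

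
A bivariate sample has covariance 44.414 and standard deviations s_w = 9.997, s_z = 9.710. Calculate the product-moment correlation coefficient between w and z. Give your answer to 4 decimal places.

0.4575

r = Cov(w,z) / (s_w · s_z) = 44.414 / (9.997 × 9.710)
  = 44.414 / 97.0709 ≈ 0.4575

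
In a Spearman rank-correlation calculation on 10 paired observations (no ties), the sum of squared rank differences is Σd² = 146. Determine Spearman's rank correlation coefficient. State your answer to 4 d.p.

0.1152

ρ = 1 − 6Σd² / [n(n²−1)] = 1 − 6×146 / (10×99)
  = 1 − 876/990 = 1 − 0.88485 ≈ 0.1152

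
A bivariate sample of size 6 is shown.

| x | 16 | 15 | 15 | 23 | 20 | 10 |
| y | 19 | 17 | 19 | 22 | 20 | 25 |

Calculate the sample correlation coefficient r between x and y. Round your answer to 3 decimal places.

-0.206

n = 6, Σx = 99, Σy = 122, Σx² = 1735, Σy² = 2520, Σxy = 2000
nΣxy − ΣxΣy = 12000 − 12078 = -78
nΣx² − (Σx)² = 10410 − 9801 = 609; nΣy² − (Σy)² = 15120 − 14884 = 236
r = -78 / √(609 × 236) = -78 / 379.1095 ≈ -0.206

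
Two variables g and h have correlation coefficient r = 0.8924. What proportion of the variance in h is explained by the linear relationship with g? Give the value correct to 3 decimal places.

0.796

r² = (0.8924)² = 0.796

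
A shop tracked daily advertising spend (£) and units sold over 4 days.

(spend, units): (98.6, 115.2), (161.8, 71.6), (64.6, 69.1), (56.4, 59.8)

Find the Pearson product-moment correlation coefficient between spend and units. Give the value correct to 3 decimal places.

n = 4, Σx = 381.4, Σy = 315.7, Σx² = 43255.32, Σy² = 26748.45, Σxy = 30780.18
nΣxy − ΣxΣy = 123120.72 − 120407.98 = 2712.74
nΣx² − (Σx)² = 173021.28 − 145465.96 = 27555.32; nΣy² − (Σy)² = 106993.8 − 99666.49 = 7327.31
r = 2712.74 / √(27555.32 × 7327.31) = 2712.74 / 14209.3762 ≈ 0.191

0.191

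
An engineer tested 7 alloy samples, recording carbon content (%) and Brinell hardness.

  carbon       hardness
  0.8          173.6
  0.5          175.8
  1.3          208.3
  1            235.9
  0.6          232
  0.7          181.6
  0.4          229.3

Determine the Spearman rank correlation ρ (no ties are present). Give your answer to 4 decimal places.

0.0714

Rank carbon: 5, 2, 7, 6, 3, 4, 1
Rank hardness: 1, 2, 4, 7, 6, 3, 5
d = rank(carbon) − rank(hardness): 4, 0, 3, -1, -3, 1, -4; Σd² = 52
ρ = 1 − 6Σd² / [n(n²−1)] = 1 − 6×52 / (7×48) = 1 − 312/336 ≈ 0.0714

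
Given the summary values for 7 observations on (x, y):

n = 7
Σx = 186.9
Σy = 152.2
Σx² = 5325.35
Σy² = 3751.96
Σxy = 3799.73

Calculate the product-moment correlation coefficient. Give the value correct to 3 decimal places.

-0.685

r = (nΣxy − ΣxΣy) / √[(nΣx² − (Σx)²)(nΣy² − (Σy)²)]
Numerator: 7×3799.73 − 186.9×152.2 = -1848.07
Denominator: √[(37277.45 − 34931.61)(26263.72 − 23164.84)] = √[2345.84 × 3098.88] = 2696.1967
r = -1848.07 / 2696.1967 ≈ -0.685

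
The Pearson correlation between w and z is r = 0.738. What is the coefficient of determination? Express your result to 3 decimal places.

0.545

r² = (0.738)² = 0.545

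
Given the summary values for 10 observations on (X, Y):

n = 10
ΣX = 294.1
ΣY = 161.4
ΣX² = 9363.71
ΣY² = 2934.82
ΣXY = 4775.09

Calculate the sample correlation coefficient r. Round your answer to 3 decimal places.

0.058

r = (nΣXY − ΣXΣY) / √[(nΣX² − (ΣX)²)(nΣY² − (ΣY)²)]
Numerator: 10×4775.09 − 294.1×161.4 = 283.16
Denominator: √[(93637.1 − 86494.81)(29348.2 − 26049.96)] = √[7142.29 × 3298.24] = 4853.5540
r = 283.16 / 4853.5540 ≈ 0.058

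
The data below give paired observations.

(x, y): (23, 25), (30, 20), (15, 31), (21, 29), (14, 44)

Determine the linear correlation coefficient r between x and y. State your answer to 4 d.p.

n = 5, Σx = 103, Σy = 149, Σx² = 2291, Σy² = 4763, Σxy = 2865
nΣxy − ΣxΣy = 14325 − 15347 = -1022
nΣx² − (Σx)² = 11455 − 10609 = 846; nΣy² − (Σy)² = 23815 − 22201 = 1614
r = -1022 / √(846 × 1614) = -1022 / 1168.5221 ≈ -0.8746

-0.8746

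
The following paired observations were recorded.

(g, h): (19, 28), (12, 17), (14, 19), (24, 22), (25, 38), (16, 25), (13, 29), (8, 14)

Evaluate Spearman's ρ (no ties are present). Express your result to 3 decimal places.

Rank g: 6, 2, 4, 7, 8, 5, 3, 1
Rank h: 6, 2, 3, 4, 8, 5, 7, 1
d = rank(g) − rank(h): 0, 0, 1, 3, 0, 0, -4, 0; Σd² = 26
ρ = 1 − 6Σd² / [n(n²−1)] = 1 − 6×26 / (8×63) = 1 − 156/504 ≈ 0.690

0.690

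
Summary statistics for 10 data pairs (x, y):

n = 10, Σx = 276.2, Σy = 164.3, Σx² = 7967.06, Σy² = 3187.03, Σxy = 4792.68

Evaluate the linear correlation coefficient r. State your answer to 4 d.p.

0.6271

r = (nΣxy − ΣxΣy) / √[(nΣx² − (Σx)²)(nΣy² − (Σy)²)]
Numerator: 10×4792.68 − 276.2×164.3 = 2547.14
Denominator: √[(79670.6 − 76286.44)(31870.3 − 26994.49)] = √[3384.16 × 4875.81] = 4062.0834
r = 2547.14 / 4062.0834 ≈ 0.6271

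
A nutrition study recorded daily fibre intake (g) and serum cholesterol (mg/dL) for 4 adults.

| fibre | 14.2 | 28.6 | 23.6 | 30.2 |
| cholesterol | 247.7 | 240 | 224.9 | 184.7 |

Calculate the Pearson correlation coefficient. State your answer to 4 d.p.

n = 4, Σx = 96.6, Σy = 897.3, Σx² = 2488.6, Σy² = 203649.39, Σxy = 21266.92
nΣxy − ΣxΣy = 85067.68 − 86679.18 = -1611.5
nΣx² − (Σx)² = 9954.4 − 9331.56 = 622.84; nΣy² − (Σy)² = 814597.56 − 805147.29 = 9450.27
r = -1611.5 / √(622.84 × 9450.27) = -1611.5 / 2426.1093 ≈ -0.6642

-0.6642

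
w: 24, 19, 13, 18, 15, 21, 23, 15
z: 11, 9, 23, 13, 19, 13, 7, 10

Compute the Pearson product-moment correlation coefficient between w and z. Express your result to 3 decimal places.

-0.703

n = 8, Σw = 148, Σz = 105, Σw² = 2850, Σz² = 1579, Σwz = 1837
nΣwz − ΣwΣz = 14696 − 15540 = -844
nΣw² − (Σw)² = 22800 − 21904 = 896; nΣz² − (Σz)² = 12632 − 11025 = 1607
r = -844 / √(896 × 1607) = -844 / 1199.9467 ≈ -0.703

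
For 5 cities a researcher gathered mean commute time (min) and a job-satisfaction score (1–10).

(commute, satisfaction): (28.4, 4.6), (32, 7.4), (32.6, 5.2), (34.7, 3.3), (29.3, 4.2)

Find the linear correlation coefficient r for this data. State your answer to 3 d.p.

n = 5, Σx = 157, Σy = 24.7, Σx² = 4955.9, Σy² = 131.49, Σxy = 774.53
nΣxy − ΣxΣy = 3872.65 − 3877.9 = -5.25
nΣx² − (Σx)² = 24779.5 − 24649 = 130.5; nΣy² − (Σy)² = 657.45 − 610.09 = 47.36
r = -5.25 / √(130.5 × 47.36) = -5.25 / 78.6160 ≈ -0.067

-0.067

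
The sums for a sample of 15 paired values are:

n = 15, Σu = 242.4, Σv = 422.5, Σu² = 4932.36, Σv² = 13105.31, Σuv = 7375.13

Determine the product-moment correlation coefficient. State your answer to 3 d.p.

r = (nΣuv − ΣuΣv) / √[(nΣu² − (Σu)²)(nΣv² − (Σv)²)]
Numerator: 15×7375.13 − 242.4×422.5 = 8212.95
Denominator: √[(73985.4 − 58757.76)(196579.65 − 178506.25)] = √[15227.64 × 18073.4] = 16589.6121
r = 8212.95 / 16589.6121 ≈ 0.495

0.495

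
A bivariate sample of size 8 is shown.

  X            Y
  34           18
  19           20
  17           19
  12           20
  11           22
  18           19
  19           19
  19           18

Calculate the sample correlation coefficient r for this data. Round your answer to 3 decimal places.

-0.704

n = 8, ΣX = 149, ΣY = 155, ΣX² = 3117, ΣY² = 3015, ΣXY = 2842
nΣXY − ΣXΣY = 22736 − 23095 = -359
nΣX² − (ΣX)² = 24936 − 22201 = 2735; nΣY² − (ΣY)² = 24120 − 24025 = 95
r = -359 / √(2735 × 95) = -359 / 509.7303 ≈ -0.704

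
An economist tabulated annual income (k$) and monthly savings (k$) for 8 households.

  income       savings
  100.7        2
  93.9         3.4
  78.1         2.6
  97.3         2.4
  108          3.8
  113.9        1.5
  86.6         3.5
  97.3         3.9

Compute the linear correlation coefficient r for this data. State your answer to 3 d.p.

-0.271

n = 8, Σx = 775.8, Σy = 23.1, Σx² = 76128.66, Σy² = 72.23, Σxy = 2221.06
nΣxy − ΣxΣy = 17768.48 − 17920.98 = -152.5
nΣx² − (Σx)² = 609029.28 − 601865.64 = 7163.64; nΣy² − (Σy)² = 577.84 − 533.61 = 44.23
r = -152.5 / √(7163.64 × 44.23) = -152.5 / 562.8923 ≈ -0.271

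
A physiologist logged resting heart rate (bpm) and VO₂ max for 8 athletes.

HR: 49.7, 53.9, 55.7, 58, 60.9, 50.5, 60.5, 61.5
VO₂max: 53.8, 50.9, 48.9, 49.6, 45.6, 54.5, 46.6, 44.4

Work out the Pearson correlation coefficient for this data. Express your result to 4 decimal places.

-0.9713

n = 8, Σx = 450.7, Σy = 394.3, Σx² = 25543.35, Σy² = 19529.15, Σxy = 22097.09
nΣxy − ΣxΣy = 176776.72 − 177711.01 = -934.29
nΣx² − (Σx)² = 204346.8 − 203130.49 = 1216.31; nΣy² − (Σy)² = 156233.2 − 155472.49 = 760.71
r = -934.29 / √(1216.31 × 760.71) = -934.29 / 961.9039 ≈ -0.9713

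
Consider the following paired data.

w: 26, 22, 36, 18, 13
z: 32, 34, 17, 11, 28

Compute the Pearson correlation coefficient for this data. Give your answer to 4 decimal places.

-0.1496

n = 5, Σw = 115, Σz = 122, Σw² = 2949, Σz² = 3374, Σwz = 2754
nΣwz − ΣwΣz = 13770 − 14030 = -260
nΣw² − (Σw)² = 14745 − 13225 = 1520; nΣz² − (Σz)² = 16870 − 14884 = 1986
r = -260 / √(1520 × 1986) = -260 / 1737.4464 ≈ -0.1496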